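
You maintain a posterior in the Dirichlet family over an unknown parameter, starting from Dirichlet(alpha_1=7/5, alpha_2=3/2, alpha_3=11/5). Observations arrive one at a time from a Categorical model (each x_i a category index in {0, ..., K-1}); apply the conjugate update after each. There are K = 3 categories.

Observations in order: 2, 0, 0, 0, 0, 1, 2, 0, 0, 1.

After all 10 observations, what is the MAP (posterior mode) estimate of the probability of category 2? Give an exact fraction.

obs 1: x=2 → posterior Dirichlet(7/5, 3/2, 16/5)
obs 2: x=0 → posterior Dirichlet(12/5, 3/2, 16/5)
obs 3: x=0 → posterior Dirichlet(17/5, 3/2, 16/5)
obs 4: x=0 → posterior Dirichlet(22/5, 3/2, 16/5)
obs 5: x=0 → posterior Dirichlet(27/5, 3/2, 16/5)
obs 6: x=1 → posterior Dirichlet(27/5, 5/2, 16/5)
obs 7: x=2 → posterior Dirichlet(27/5, 5/2, 21/5)
obs 8: x=0 → posterior Dirichlet(32/5, 5/2, 21/5)
obs 9: x=0 → posterior Dirichlet(37/5, 5/2, 21/5)
obs 10: x=1 → posterior Dirichlet(37/5, 7/2, 21/5)

32/121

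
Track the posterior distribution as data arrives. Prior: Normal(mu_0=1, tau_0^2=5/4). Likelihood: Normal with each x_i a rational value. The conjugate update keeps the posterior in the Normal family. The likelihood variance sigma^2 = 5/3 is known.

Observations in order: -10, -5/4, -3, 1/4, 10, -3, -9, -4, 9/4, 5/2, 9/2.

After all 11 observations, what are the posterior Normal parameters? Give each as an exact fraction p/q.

obs 1: x=-10 → posterior Normal(-26/7, 5/7)
obs 2: x=-5/4 → posterior Normal(-119/40, 1/2)
obs 3: x=-3 → posterior Normal(-155/52, 5/13)
obs 4: x=1/4 → posterior Normal(-19/8, 5/16)
obs 5: x=10 → posterior Normal(-8/19, 5/19)
obs 6: x=-3 → posterior Normal(-17/22, 5/22)
obs 7: x=-9 → posterior Normal(-44/25, 1/5)
obs 8: x=-4 → posterior Normal(-2, 5/28)
obs 9: x=9/4 → posterior Normal(-197/124, 5/31)
obs 10: x=5/2 → posterior Normal(-167/136, 5/34)
obs 11: x=9/2 → posterior Normal(-113/148, 5/37)

mu_0=-113/148, tau_0^2=5/37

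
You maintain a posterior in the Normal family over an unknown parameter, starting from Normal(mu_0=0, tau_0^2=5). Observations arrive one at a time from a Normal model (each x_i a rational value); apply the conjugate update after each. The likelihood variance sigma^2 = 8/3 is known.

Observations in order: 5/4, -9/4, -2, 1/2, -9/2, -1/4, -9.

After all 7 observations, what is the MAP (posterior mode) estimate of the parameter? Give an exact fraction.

-975/452

obs 1: x=5/4 → posterior Normal(75/92, 40/23)
obs 2: x=-9/4 → posterior Normal(-15/38, 20/19)
obs 3: x=-2 → posterior Normal(-45/53, 40/53)
obs 4: x=1/2 → posterior Normal(-75/136, 10/17)
obs 5: x=-9/2 → posterior Normal(-105/83, 40/83)
obs 6: x=-1/4 → posterior Normal(-435/392, 20/49)
obs 7: x=-9 → posterior Normal(-975/452, 40/113)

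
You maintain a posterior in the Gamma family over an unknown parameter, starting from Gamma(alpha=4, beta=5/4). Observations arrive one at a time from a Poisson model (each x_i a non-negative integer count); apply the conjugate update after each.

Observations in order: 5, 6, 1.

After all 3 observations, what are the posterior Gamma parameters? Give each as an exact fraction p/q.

obs 1: x=5 → posterior Gamma(9, 9/4)
obs 2: x=6 → posterior Gamma(15, 13/4)
obs 3: x=1 → posterior Gamma(16, 17/4)

alpha=16, beta=17/4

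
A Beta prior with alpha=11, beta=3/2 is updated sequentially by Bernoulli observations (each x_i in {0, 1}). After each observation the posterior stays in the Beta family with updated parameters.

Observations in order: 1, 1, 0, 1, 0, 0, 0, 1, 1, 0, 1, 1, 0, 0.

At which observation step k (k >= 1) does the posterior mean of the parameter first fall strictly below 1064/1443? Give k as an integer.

obs 1: x=1 → posterior Beta(12, 3/2)
obs 2: x=1 → posterior Beta(13, 3/2)
obs 3: x=0 → posterior Beta(13, 5/2)
obs 4: x=1 → posterior Beta(14, 5/2)
obs 5: x=0 → posterior Beta(14, 7/2)
obs 6: x=0 → posterior Beta(14, 9/2)
obs 7: x=0 → posterior Beta(14, 11/2)
obs 8: x=1 → posterior Beta(15, 11/2)
obs 9: x=1 → posterior Beta(16, 11/2)
obs 10: x=0 → posterior Beta(16, 13/2)
obs 11: x=1 → posterior Beta(17, 13/2)
obs 12: x=1 → posterior Beta(18, 13/2)
obs 13: x=0 → posterior Beta(18, 15/2)
obs 14: x=0 → posterior Beta(18, 17/2)

k = 7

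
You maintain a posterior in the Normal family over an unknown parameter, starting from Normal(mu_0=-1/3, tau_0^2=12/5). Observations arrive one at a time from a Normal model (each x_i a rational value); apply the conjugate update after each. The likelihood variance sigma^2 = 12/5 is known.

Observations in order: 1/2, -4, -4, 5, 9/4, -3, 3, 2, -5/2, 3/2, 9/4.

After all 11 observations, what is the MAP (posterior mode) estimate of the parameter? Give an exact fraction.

2/9

obs 1: x=1/2 → posterior Normal(1/12, 6/5)
obs 2: x=-4 → posterior Normal(-23/18, 4/5)
obs 3: x=-4 → posterior Normal(-47/24, 3/5)
obs 4: x=5 → posterior Normal(-17/30, 12/25)
obs 5: x=9/4 → posterior Normal(-7/72, 2/5)
obs 6: x=-3 → posterior Normal(-43/84, 12/35)
obs 7: x=3 → posterior Normal(-7/96, 3/10)
obs 8: x=2 → posterior Normal(17/108, 4/15)
obs 9: x=-5/2 → posterior Normal(-13/120, 6/25)
obs 10: x=3/2 → posterior Normal(5/132, 12/55)
obs 11: x=9/4 → posterior Normal(2/9, 1/5)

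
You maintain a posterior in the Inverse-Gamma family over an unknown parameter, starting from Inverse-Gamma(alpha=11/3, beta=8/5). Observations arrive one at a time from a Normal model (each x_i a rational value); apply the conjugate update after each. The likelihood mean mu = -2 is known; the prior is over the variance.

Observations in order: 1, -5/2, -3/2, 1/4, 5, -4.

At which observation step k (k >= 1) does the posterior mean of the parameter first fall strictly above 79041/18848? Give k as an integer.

k = 5

obs 1: x=1 → posterior Inverse-Gamma(25/6, 61/10)
obs 2: x=-5/2 → posterior Inverse-Gamma(14/3, 249/40)
obs 3: x=-3/2 → posterior Inverse-Gamma(31/6, 127/20)
obs 4: x=1/4 → posterior Inverse-Gamma(17/3, 1421/160)
obs 5: x=5 → posterior Inverse-Gamma(37/6, 5341/160)
obs 6: x=-4 → posterior Inverse-Gamma(20/3, 5661/160)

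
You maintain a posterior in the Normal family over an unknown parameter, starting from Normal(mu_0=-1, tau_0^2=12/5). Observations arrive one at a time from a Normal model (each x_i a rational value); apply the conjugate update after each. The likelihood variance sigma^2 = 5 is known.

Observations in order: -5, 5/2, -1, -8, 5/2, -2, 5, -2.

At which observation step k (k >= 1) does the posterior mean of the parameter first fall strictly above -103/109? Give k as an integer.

k = 7

obs 1: x=-5 → posterior Normal(-85/37, 60/37)
obs 2: x=5/2 → posterior Normal(-55/49, 60/49)
obs 3: x=-1 → posterior Normal(-67/61, 60/61)
obs 4: x=-8 → posterior Normal(-163/73, 60/73)
obs 5: x=5/2 → posterior Normal(-133/85, 12/17)
obs 6: x=-2 → posterior Normal(-157/97, 60/97)
obs 7: x=5 → posterior Normal(-97/109, 60/109)
obs 8: x=-2 → posterior Normal(-1, 60/121)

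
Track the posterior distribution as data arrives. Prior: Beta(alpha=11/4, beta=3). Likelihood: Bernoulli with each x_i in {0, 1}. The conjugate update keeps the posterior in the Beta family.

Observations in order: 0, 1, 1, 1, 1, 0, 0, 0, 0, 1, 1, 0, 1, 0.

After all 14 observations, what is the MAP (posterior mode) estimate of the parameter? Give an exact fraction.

35/71

obs 1: x=0 → posterior Beta(11/4, 4)
obs 2: x=1 → posterior Beta(15/4, 4)
obs 3: x=1 → posterior Beta(19/4, 4)
obs 4: x=1 → posterior Beta(23/4, 4)
obs 5: x=1 → posterior Beta(27/4, 4)
obs 6: x=0 → posterior Beta(27/4, 5)
obs 7: x=0 → posterior Beta(27/4, 6)
obs 8: x=0 → posterior Beta(27/4, 7)
obs 9: x=0 → posterior Beta(27/4, 8)
obs 10: x=1 → posterior Beta(31/4, 8)
obs 11: x=1 → posterior Beta(35/4, 8)
obs 12: x=0 → posterior Beta(35/4, 9)
obs 13: x=1 → posterior Beta(39/4, 9)
obs 14: x=0 → posterior Beta(39/4, 10)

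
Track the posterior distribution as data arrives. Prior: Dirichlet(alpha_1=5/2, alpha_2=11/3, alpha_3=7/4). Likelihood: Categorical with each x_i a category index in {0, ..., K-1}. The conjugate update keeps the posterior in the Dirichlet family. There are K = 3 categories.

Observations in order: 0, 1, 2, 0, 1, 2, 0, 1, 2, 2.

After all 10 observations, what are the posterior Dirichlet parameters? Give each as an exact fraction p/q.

alpha_1=11/2, alpha_2=20/3, alpha_3=23/4

obs 1: x=0 → posterior Dirichlet(7/2, 11/3, 7/4)
obs 2: x=1 → posterior Dirichlet(7/2, 14/3, 7/4)
obs 3: x=2 → posterior Dirichlet(7/2, 14/3, 11/4)
obs 4: x=0 → posterior Dirichlet(9/2, 14/3, 11/4)
obs 5: x=1 → posterior Dirichlet(9/2, 17/3, 11/4)
obs 6: x=2 → posterior Dirichlet(9/2, 17/3, 15/4)
obs 7: x=0 → posterior Dirichlet(11/2, 17/3, 15/4)
obs 8: x=1 → posterior Dirichlet(11/2, 20/3, 15/4)
obs 9: x=2 → posterior Dirichlet(11/2, 20/3, 19/4)
obs 10: x=2 → posterior Dirichlet(11/2, 20/3, 23/4)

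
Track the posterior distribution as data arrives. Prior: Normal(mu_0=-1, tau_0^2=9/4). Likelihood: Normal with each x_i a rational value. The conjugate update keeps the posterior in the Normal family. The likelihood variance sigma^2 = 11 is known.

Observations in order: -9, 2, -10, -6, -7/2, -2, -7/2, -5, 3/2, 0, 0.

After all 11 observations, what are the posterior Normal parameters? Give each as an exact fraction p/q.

obs 1: x=-9 → posterior Normal(-125/53, 99/53)
obs 2: x=2 → posterior Normal(-107/62, 99/62)
obs 3: x=-10 → posterior Normal(-197/71, 99/71)
obs 4: x=-6 → posterior Normal(-251/80, 99/80)
obs 5: x=-7/2 → posterior Normal(-565/178, 99/89)
obs 6: x=-2 → posterior Normal(-601/196, 99/98)
obs 7: x=-7/2 → posterior Normal(-332/107, 99/107)
obs 8: x=-5 → posterior Normal(-13/4, 99/116)
obs 9: x=3/2 → posterior Normal(-727/250, 99/125)
obs 10: x=0 → posterior Normal(-727/268, 99/134)
obs 11: x=0 → posterior Normal(-727/286, 9/13)

mu_0=-727/286, tau_0^2=9/13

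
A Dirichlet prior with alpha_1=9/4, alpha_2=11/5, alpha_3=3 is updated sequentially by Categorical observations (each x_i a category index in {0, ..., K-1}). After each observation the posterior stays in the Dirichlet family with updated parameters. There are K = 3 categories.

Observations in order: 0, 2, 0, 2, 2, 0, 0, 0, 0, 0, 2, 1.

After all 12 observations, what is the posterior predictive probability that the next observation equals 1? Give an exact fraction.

64/389

obs 1: x=0 → posterior Dirichlet(13/4, 11/5, 3)
obs 2: x=2 → posterior Dirichlet(13/4, 11/5, 4)
obs 3: x=0 → posterior Dirichlet(17/4, 11/5, 4)
obs 4: x=2 → posterior Dirichlet(17/4, 11/5, 5)
obs 5: x=2 → posterior Dirichlet(17/4, 11/5, 6)
obs 6: x=0 → posterior Dirichlet(21/4, 11/5, 6)
obs 7: x=0 → posterior Dirichlet(25/4, 11/5, 6)
obs 8: x=0 → posterior Dirichlet(29/4, 11/5, 6)
obs 9: x=0 → posterior Dirichlet(33/4, 11/5, 6)
obs 10: x=0 → posterior Dirichlet(37/4, 11/5, 6)
obs 11: x=2 → posterior Dirichlet(37/4, 11/5, 7)
obs 12: x=1 → posterior Dirichlet(37/4, 16/5, 7)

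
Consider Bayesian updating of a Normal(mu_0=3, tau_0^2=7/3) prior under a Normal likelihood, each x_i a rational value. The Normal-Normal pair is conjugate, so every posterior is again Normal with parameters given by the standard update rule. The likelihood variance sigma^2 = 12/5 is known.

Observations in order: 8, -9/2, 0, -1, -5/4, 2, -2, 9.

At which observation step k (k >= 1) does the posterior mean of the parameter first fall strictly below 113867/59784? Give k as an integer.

k = 3

obs 1: x=8 → posterior Normal(388/71, 84/71)
obs 2: x=-9/2 → posterior Normal(461/212, 42/53)
obs 3: x=0 → posterior Normal(461/282, 28/47)
obs 4: x=-1 → posterior Normal(391/352, 21/44)
obs 5: x=-5/4 → posterior Normal(607/844, 84/211)
obs 6: x=2 → posterior Normal(887/984, 14/41)
obs 7: x=-2 → posterior Normal(607/1124, 84/281)
obs 8: x=9 → posterior Normal(1867/1264, 21/79)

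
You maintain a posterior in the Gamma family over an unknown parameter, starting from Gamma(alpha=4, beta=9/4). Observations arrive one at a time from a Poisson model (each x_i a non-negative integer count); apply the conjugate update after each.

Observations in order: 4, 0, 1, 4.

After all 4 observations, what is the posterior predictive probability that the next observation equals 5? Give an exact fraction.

obs 1: x=4 → posterior Gamma(8, 13/4)
obs 2: x=0 → posterior Gamma(8, 17/4)
obs 3: x=1 → posterior Gamma(9, 21/4)
obs 4: x=4 → posterior Gamma(13, 25/4)

9442138671875000000000000/210457284365172120330305161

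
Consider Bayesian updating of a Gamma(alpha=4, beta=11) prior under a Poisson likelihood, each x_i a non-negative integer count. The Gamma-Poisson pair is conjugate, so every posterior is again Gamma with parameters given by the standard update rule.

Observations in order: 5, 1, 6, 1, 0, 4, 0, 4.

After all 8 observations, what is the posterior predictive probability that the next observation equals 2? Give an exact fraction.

1209994443947329163975924933646487/5368709120000000000000000000000000

obs 1: x=5 → posterior Gamma(9, 12)
obs 2: x=1 → posterior Gamma(10, 13)
obs 3: x=6 → posterior Gamma(16, 14)
obs 4: x=1 → posterior Gamma(17, 15)
obs 5: x=0 → posterior Gamma(17, 16)
obs 6: x=4 → posterior Gamma(21, 17)
obs 7: x=0 → posterior Gamma(21, 18)
obs 8: x=4 → posterior Gamma(25, 19)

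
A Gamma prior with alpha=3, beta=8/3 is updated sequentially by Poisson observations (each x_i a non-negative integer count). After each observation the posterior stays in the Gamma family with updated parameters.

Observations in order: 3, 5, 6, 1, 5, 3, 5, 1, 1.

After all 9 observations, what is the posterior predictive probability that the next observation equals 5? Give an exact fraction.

obs 1: x=3 → posterior Gamma(6, 11/3)
obs 2: x=5 → posterior Gamma(11, 14/3)
obs 3: x=6 → posterior Gamma(17, 17/3)
obs 4: x=1 → posterior Gamma(18, 20/3)
obs 5: x=5 → posterior Gamma(23, 23/3)
obs 6: x=3 → posterior Gamma(26, 26/3)
obs 7: x=5 → posterior Gamma(31, 29/3)
obs 8: x=1 → posterior Gamma(32, 32/3)
obs 9: x=1 → posterior Gamma(33, 35/3)

95331322352140417184480727987471408792771399021148681640625/1075911801979993982060429252856123779115487368830416064610304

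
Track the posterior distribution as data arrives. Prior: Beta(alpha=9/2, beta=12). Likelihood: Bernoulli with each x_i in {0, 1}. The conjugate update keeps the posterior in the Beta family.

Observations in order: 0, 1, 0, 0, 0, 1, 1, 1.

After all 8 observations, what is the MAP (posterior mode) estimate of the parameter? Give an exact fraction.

obs 1: x=0 → posterior Beta(9/2, 13)
obs 2: x=1 → posterior Beta(11/2, 13)
obs 3: x=0 → posterior Beta(11/2, 14)
obs 4: x=0 → posterior Beta(11/2, 15)
obs 5: x=0 → posterior Beta(11/2, 16)
obs 6: x=1 → posterior Beta(13/2, 16)
obs 7: x=1 → posterior Beta(15/2, 16)
obs 8: x=1 → posterior Beta(17/2, 16)

1/3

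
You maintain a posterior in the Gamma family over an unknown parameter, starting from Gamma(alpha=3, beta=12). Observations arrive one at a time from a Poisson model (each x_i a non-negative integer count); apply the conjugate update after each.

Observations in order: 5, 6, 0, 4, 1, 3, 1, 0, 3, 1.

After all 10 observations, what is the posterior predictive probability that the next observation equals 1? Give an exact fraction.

47509028130860574282680271678656741376/134393854047545109686936775588697536481

obs 1: x=5 → posterior Gamma(8, 13)
obs 2: x=6 → posterior Gamma(14, 14)
obs 3: x=0 → posterior Gamma(14, 15)
obs 4: x=4 → posterior Gamma(18, 16)
obs 5: x=1 → posterior Gamma(19, 17)
obs 6: x=3 → posterior Gamma(22, 18)
obs 7: x=1 → posterior Gamma(23, 19)
obs 8: x=0 → posterior Gamma(23, 20)
obs 9: x=3 → posterior Gamma(26, 21)
obs 10: x=1 → posterior Gamma(27, 22)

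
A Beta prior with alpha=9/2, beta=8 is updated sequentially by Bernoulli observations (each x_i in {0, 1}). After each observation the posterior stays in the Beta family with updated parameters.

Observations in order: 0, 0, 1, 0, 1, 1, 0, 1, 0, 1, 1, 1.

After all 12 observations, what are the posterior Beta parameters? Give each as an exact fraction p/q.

obs 1: x=0 → posterior Beta(9/2, 9)
obs 2: x=0 → posterior Beta(9/2, 10)
obs 3: x=1 → posterior Beta(11/2, 10)
obs 4: x=0 → posterior Beta(11/2, 11)
obs 5: x=1 → posterior Beta(13/2, 11)
obs 6: x=1 → posterior Beta(15/2, 11)
obs 7: x=0 → posterior Beta(15/2, 12)
obs 8: x=1 → posterior Beta(17/2, 12)
obs 9: x=0 → posterior Beta(17/2, 13)
obs 10: x=1 → posterior Beta(19/2, 13)
obs 11: x=1 → posterior Beta(21/2, 13)
obs 12: x=1 → posterior Beta(23/2, 13)

alpha=23/2, beta=13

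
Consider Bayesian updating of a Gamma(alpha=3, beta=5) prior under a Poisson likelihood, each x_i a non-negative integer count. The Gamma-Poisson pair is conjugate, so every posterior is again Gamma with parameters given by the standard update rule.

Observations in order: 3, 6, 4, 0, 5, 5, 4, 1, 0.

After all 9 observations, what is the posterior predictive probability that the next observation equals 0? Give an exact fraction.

obs 1: x=3 → posterior Gamma(6, 6)
obs 2: x=6 → posterior Gamma(12, 7)
obs 3: x=4 → posterior Gamma(16, 8)
obs 4: x=0 → posterior Gamma(16, 9)
obs 5: x=5 → posterior Gamma(21, 10)
obs 6: x=5 → posterior Gamma(26, 11)
obs 7: x=4 → posterior Gamma(30, 12)
obs 8: x=1 → posterior Gamma(31, 13)
obs 9: x=0 → posterior Gamma(31, 14)

338820052976784335907174521413566464/2876265888493261300027370452880859375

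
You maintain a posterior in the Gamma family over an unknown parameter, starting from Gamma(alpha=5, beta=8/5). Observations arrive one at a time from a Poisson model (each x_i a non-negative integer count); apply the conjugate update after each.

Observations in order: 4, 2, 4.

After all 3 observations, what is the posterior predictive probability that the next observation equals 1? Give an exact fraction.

obs 1: x=4 → posterior Gamma(9, 13/5)
obs 2: x=2 → posterior Gamma(11, 18/5)
obs 3: x=4 → posterior Gamma(15, 23/5)

19997642659829343420525/142734349946674946768896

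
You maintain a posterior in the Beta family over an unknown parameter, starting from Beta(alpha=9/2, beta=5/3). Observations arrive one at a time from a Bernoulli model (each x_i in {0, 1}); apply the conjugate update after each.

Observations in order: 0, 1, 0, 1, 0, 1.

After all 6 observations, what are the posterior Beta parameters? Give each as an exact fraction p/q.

alpha=15/2, beta=14/3

obs 1: x=0 → posterior Beta(9/2, 8/3)
obs 2: x=1 → posterior Beta(11/2, 8/3)
obs 3: x=0 → posterior Beta(11/2, 11/3)
obs 4: x=1 → posterior Beta(13/2, 11/3)
obs 5: x=0 → posterior Beta(13/2, 14/3)
obs 6: x=1 → posterior Beta(15/2, 14/3)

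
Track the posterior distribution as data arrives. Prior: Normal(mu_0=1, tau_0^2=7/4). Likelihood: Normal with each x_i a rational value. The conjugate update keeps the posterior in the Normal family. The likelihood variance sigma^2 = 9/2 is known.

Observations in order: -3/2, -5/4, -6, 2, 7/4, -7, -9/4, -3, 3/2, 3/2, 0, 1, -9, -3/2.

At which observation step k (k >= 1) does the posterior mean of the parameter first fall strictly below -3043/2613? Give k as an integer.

k = 7

obs 1: x=-3/2 → posterior Normal(3/10, 63/50)
obs 2: x=-5/4 → posterior Normal(-5/128, 63/64)
obs 3: x=-6 → posterior Normal(-173/156, 21/26)
obs 4: x=2 → posterior Normal(-117/184, 63/92)
obs 5: x=7/4 → posterior Normal(-17/53, 63/106)
obs 6: x=-7 → posterior Normal(-11/10, 21/40)
obs 7: x=-9/4 → posterior Normal(-327/268, 63/134)
obs 8: x=-3 → posterior Normal(-411/296, 63/148)
obs 9: x=3/2 → posterior Normal(-41/36, 7/18)
obs 10: x=3/2 → posterior Normal(-327/352, 63/176)
obs 11: x=0 → posterior Normal(-327/380, 63/190)
obs 12: x=1 → posterior Normal(-299/408, 21/68)
obs 13: x=-9 → posterior Normal(-551/436, 63/218)
obs 14: x=-3/2 → posterior Normal(-593/464, 63/232)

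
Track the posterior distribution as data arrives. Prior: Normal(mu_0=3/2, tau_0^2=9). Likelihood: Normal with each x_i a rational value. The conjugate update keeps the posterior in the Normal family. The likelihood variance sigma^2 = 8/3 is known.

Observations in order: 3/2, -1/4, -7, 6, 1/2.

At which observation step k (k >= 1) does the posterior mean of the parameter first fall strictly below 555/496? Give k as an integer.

obs 1: x=3/2 → posterior Normal(3/2, 72/35)
obs 2: x=-1/4 → posterior Normal(183/248, 36/31)
obs 3: x=-7 → posterior Normal(-573/356, 72/89)
obs 4: x=6 → posterior Normal(75/464, 18/29)
obs 5: x=1/2 → posterior Normal(129/572, 72/143)

k = 2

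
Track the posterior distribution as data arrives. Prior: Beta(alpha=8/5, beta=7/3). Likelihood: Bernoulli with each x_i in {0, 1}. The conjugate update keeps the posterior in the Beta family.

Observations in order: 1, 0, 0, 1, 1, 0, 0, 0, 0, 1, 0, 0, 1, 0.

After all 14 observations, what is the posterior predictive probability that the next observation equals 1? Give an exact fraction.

obs 1: x=1 → posterior Beta(13/5, 7/3)
obs 2: x=0 → posterior Beta(13/5, 10/3)
obs 3: x=0 → posterior Beta(13/5, 13/3)
obs 4: x=1 → posterior Beta(18/5, 13/3)
obs 5: x=1 → posterior Beta(23/5, 13/3)
obs 6: x=0 → posterior Beta(23/5, 16/3)
obs 7: x=0 → posterior Beta(23/5, 19/3)
obs 8: x=0 → posterior Beta(23/5, 22/3)
obs 9: x=0 → posterior Beta(23/5, 25/3)
obs 10: x=1 → posterior Beta(28/5, 25/3)
obs 11: x=0 → posterior Beta(28/5, 28/3)
obs 12: x=0 → posterior Beta(28/5, 31/3)
obs 13: x=1 → posterior Beta(33/5, 31/3)
obs 14: x=0 → posterior Beta(33/5, 34/3)

99/269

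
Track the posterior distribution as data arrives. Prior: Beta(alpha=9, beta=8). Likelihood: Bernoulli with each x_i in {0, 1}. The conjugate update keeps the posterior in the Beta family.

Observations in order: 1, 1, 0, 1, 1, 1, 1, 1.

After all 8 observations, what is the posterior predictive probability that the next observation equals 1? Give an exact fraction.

obs 1: x=1 → posterior Beta(10, 8)
obs 2: x=1 → posterior Beta(11, 8)
obs 3: x=0 → posterior Beta(11, 9)
obs 4: x=1 → posterior Beta(12, 9)
obs 5: x=1 → posterior Beta(13, 9)
obs 6: x=1 → posterior Beta(14, 9)
obs 7: x=1 → posterior Beta(15, 9)
obs 8: x=1 → posterior Beta(16, 9)

16/25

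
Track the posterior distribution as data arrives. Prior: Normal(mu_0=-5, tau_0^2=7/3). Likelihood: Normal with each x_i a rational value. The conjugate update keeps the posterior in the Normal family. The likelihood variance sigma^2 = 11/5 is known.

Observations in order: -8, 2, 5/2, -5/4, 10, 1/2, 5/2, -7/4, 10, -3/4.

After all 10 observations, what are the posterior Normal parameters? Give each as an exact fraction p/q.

obs 1: x=-8 → posterior Normal(-445/68, 77/68)
obs 2: x=2 → posterior Normal(-375/103, 77/103)
obs 3: x=5/2 → posterior Normal(-25/12, 77/138)
obs 4: x=-5/4 → posterior Normal(-1325/692, 77/173)
obs 5: x=10 → posterior Normal(75/832, 77/208)
obs 6: x=1/2 → posterior Normal(145/972, 77/243)
obs 7: x=5/2 → posterior Normal(495/1112, 77/278)
obs 8: x=-7/4 → posterior Normal(125/626, 77/313)
obs 9: x=10 → posterior Normal(275/232, 77/348)
obs 10: x=-3/4 → posterior Normal(1545/1532, 77/383)

mu_0=1545/1532, tau_0^2=77/383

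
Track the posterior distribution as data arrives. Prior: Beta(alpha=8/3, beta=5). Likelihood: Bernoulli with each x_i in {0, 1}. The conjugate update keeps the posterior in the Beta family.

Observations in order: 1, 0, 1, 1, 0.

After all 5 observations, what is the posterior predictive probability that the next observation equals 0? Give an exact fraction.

obs 1: x=1 → posterior Beta(11/3, 5)
obs 2: x=0 → posterior Beta(11/3, 6)
obs 3: x=1 → posterior Beta(14/3, 6)
obs 4: x=1 → posterior Beta(17/3, 6)
obs 5: x=0 → posterior Beta(17/3, 7)

21/38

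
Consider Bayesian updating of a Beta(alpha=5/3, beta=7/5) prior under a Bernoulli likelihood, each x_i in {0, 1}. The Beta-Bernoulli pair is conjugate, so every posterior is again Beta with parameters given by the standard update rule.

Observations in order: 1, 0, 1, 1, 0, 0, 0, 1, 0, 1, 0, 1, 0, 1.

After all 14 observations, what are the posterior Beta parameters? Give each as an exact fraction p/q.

alpha=26/3, beta=42/5

obs 1: x=1 → posterior Beta(8/3, 7/5)
obs 2: x=0 → posterior Beta(8/3, 12/5)
obs 3: x=1 → posterior Beta(11/3, 12/5)
obs 4: x=1 → posterior Beta(14/3, 12/5)
obs 5: x=0 → posterior Beta(14/3, 17/5)
obs 6: x=0 → posterior Beta(14/3, 22/5)
obs 7: x=0 → posterior Beta(14/3, 27/5)
obs 8: x=1 → posterior Beta(17/3, 27/5)
obs 9: x=0 → posterior Beta(17/3, 32/5)
obs 10: x=1 → posterior Beta(20/3, 32/5)
obs 11: x=0 → posterior Beta(20/3, 37/5)
obs 12: x=1 → posterior Beta(23/3, 37/5)
obs 13: x=0 → posterior Beta(23/3, 42/5)
obs 14: x=1 → posterior Beta(26/3, 42/5)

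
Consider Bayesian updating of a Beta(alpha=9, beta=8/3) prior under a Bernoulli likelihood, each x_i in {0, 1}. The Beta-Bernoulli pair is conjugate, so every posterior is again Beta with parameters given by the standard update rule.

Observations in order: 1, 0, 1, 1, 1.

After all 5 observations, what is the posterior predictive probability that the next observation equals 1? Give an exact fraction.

obs 1: x=1 → posterior Beta(10, 8/3)
obs 2: x=0 → posterior Beta(10, 11/3)
obs 3: x=1 → posterior Beta(11, 11/3)
obs 4: x=1 → posterior Beta(12, 11/3)
obs 5: x=1 → posterior Beta(13, 11/3)

39/50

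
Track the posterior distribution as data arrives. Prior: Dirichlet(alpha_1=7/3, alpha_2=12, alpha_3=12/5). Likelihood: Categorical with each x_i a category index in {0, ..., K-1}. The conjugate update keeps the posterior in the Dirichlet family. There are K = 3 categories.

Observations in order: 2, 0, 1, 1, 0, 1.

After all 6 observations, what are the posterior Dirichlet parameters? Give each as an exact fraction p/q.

alpha_1=13/3, alpha_2=15, alpha_3=17/5

obs 1: x=2 → posterior Dirichlet(7/3, 12, 17/5)
obs 2: x=0 → posterior Dirichlet(10/3, 12, 17/5)
obs 3: x=1 → posterior Dirichlet(10/3, 13, 17/5)
obs 4: x=1 → posterior Dirichlet(10/3, 14, 17/5)
obs 5: x=0 → posterior Dirichlet(13/3, 14, 17/5)
obs 6: x=1 → posterior Dirichlet(13/3, 15, 17/5)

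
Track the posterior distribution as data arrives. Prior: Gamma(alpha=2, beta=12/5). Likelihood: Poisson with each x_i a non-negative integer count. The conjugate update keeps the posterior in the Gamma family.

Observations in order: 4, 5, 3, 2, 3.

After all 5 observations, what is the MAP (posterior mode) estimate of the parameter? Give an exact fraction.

90/37

obs 1: x=4 → posterior Gamma(6, 17/5)
obs 2: x=5 → posterior Gamma(11, 22/5)
obs 3: x=3 → posterior Gamma(14, 27/5)
obs 4: x=2 → posterior Gamma(16, 32/5)
obs 5: x=3 → posterior Gamma(19, 37/5)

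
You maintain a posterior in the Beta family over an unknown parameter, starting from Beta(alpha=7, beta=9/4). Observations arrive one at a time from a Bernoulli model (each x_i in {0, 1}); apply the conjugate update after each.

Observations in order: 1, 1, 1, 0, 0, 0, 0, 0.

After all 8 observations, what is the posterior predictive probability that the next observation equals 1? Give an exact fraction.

obs 1: x=1 → posterior Beta(8, 9/4)
obs 2: x=1 → posterior Beta(9, 9/4)
obs 3: x=1 → posterior Beta(10, 9/4)
obs 4: x=0 → posterior Beta(10, 13/4)
obs 5: x=0 → posterior Beta(10, 17/4)
obs 6: x=0 → posterior Beta(10, 21/4)
obs 7: x=0 → posterior Beta(10, 25/4)
obs 8: x=0 → posterior Beta(10, 29/4)

40/69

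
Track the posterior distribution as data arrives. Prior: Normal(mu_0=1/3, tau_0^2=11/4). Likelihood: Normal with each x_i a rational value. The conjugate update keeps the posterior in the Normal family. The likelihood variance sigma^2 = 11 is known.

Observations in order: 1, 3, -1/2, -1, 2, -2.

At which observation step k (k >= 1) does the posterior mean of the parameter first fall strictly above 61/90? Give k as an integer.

obs 1: x=1 → posterior Normal(7/15, 11/5)
obs 2: x=3 → posterior Normal(8/9, 11/6)
obs 3: x=-1/2 → posterior Normal(29/42, 11/7)
obs 4: x=-1 → posterior Normal(23/48, 11/8)
obs 5: x=2 → posterior Normal(35/54, 11/9)
obs 6: x=-2 → posterior Normal(23/60, 11/10)

k = 2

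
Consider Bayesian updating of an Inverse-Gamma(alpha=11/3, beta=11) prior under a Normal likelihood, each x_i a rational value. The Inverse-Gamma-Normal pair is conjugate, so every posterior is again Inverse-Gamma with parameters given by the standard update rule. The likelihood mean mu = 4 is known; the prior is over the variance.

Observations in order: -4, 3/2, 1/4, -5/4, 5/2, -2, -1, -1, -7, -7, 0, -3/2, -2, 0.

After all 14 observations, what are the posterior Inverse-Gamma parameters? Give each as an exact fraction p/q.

obs 1: x=-4 → posterior Inverse-Gamma(25/6, 43)
obs 2: x=3/2 → posterior Inverse-Gamma(14/3, 369/8)
obs 3: x=1/4 → posterior Inverse-Gamma(31/6, 1701/32)
obs 4: x=-5/4 → posterior Inverse-Gamma(17/3, 1071/16)
obs 5: x=5/2 → posterior Inverse-Gamma(37/6, 1089/16)
obs 6: x=-2 → posterior Inverse-Gamma(20/3, 1377/16)
obs 7: x=-1 → posterior Inverse-Gamma(43/6, 1577/16)
obs 8: x=-1 → posterior Inverse-Gamma(23/3, 1777/16)
obs 9: x=-7 → posterior Inverse-Gamma(49/6, 2745/16)
obs 10: x=-7 → posterior Inverse-Gamma(26/3, 3713/16)
obs 11: x=0 → posterior Inverse-Gamma(55/6, 3841/16)
obs 12: x=-3/2 → posterior Inverse-Gamma(29/3, 4083/16)
obs 13: x=-2 → posterior Inverse-Gamma(61/6, 4371/16)
obs 14: x=0 → posterior Inverse-Gamma(32/3, 4499/16)

alpha=32/3, beta=4499/16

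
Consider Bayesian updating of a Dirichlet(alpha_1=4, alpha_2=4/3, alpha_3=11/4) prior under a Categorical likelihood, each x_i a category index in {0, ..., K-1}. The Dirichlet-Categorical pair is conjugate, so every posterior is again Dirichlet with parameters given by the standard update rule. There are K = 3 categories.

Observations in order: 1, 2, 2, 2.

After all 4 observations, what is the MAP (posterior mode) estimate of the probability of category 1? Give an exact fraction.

16/109

obs 1: x=1 → posterior Dirichlet(4, 7/3, 11/4)
obs 2: x=2 → posterior Dirichlet(4, 7/3, 15/4)
obs 3: x=2 → posterior Dirichlet(4, 7/3, 19/4)
obs 4: x=2 → posterior Dirichlet(4, 7/3, 23/4)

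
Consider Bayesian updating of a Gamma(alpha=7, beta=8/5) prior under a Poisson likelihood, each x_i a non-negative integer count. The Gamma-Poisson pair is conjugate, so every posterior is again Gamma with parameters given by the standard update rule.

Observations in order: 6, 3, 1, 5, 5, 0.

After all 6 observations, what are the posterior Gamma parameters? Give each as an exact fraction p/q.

obs 1: x=6 → posterior Gamma(13, 13/5)
obs 2: x=3 → posterior Gamma(16, 18/5)
obs 3: x=1 → posterior Gamma(17, 23/5)
obs 4: x=5 → posterior Gamma(22, 28/5)
obs 5: x=5 → posterior Gamma(27, 33/5)
obs 6: x=0 → posterior Gamma(27, 38/5)

alpha=27, beta=38/5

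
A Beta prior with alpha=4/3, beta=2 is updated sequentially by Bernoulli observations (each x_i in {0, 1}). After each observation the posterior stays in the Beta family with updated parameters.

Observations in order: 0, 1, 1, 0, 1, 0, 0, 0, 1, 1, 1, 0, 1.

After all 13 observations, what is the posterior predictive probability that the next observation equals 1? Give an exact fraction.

25/49

obs 1: x=0 → posterior Beta(4/3, 3)
obs 2: x=1 → posterior Beta(7/3, 3)
obs 3: x=1 → posterior Beta(10/3, 3)
obs 4: x=0 → posterior Beta(10/3, 4)
obs 5: x=1 → posterior Beta(13/3, 4)
obs 6: x=0 → posterior Beta(13/3, 5)
obs 7: x=0 → posterior Beta(13/3, 6)
obs 8: x=0 → posterior Beta(13/3, 7)
obs 9: x=1 → posterior Beta(16/3, 7)
obs 10: x=1 → posterior Beta(19/3, 7)
obs 11: x=1 → posterior Beta(22/3, 7)
obs 12: x=0 → posterior Beta(22/3, 8)
obs 13: x=1 → posterior Beta(25/3, 8)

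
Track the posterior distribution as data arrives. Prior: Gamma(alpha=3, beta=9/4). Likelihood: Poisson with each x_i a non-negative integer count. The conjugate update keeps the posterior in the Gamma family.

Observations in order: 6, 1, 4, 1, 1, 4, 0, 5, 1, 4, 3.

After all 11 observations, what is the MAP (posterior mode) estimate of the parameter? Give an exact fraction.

128/53

obs 1: x=6 → posterior Gamma(9, 13/4)
obs 2: x=1 → posterior Gamma(10, 17/4)
obs 3: x=4 → posterior Gamma(14, 21/4)
obs 4: x=1 → posterior Gamma(15, 25/4)
obs 5: x=1 → posterior Gamma(16, 29/4)
obs 6: x=4 → posterior Gamma(20, 33/4)
obs 7: x=0 → posterior Gamma(20, 37/4)
obs 8: x=5 → posterior Gamma(25, 41/4)
obs 9: x=1 → posterior Gamma(26, 45/4)
obs 10: x=4 → posterior Gamma(30, 49/4)
obs 11: x=3 → posterior Gamma(33, 53/4)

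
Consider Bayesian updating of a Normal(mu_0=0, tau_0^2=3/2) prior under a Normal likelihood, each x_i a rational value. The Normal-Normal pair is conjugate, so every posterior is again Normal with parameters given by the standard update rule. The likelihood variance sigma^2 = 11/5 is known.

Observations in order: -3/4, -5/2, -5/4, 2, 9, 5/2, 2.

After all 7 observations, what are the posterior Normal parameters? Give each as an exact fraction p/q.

obs 1: x=-3/4 → posterior Normal(-45/148, 33/37)
obs 2: x=-5/2 → posterior Normal(-15/16, 33/52)
obs 3: x=-5/4 → posterior Normal(-135/134, 33/67)
obs 4: x=2 → posterior Normal(-75/164, 33/82)
obs 5: x=9 → posterior Normal(195/194, 33/97)
obs 6: x=5/2 → posterior Normal(135/112, 33/112)
obs 7: x=2 → posterior Normal(165/127, 33/127)

mu_0=165/127, tau_0^2=33/127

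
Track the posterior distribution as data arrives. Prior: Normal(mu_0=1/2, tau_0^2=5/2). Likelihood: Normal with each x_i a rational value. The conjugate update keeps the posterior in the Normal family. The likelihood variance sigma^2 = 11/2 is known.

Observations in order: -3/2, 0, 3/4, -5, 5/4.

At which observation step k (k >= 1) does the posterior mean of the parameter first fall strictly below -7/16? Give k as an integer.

obs 1: x=-3/2 → posterior Normal(-1/8, 55/32)
obs 2: x=0 → posterior Normal(-2/21, 55/42)
obs 3: x=3/4 → posterior Normal(7/104, 55/52)
obs 4: x=-5 → posterior Normal(-3/4, 55/62)
obs 5: x=5/4 → posterior Normal(-17/36, 55/72)

k = 4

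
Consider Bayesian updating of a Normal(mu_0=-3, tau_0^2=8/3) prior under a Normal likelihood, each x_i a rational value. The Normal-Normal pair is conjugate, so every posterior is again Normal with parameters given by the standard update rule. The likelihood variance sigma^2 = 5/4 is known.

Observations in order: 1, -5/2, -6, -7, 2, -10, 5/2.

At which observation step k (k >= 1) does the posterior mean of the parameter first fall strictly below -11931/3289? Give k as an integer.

obs 1: x=1 → posterior Normal(-13/47, 40/47)
obs 2: x=-5/2 → posterior Normal(-93/79, 40/79)
obs 3: x=-6 → posterior Normal(-95/37, 40/111)
obs 4: x=-7 → posterior Normal(-509/143, 40/143)
obs 5: x=2 → posterior Normal(-89/35, 8/35)
obs 6: x=-10 → posterior Normal(-85/23, 40/207)
obs 7: x=5/2 → posterior Normal(-685/239, 40/239)

k = 6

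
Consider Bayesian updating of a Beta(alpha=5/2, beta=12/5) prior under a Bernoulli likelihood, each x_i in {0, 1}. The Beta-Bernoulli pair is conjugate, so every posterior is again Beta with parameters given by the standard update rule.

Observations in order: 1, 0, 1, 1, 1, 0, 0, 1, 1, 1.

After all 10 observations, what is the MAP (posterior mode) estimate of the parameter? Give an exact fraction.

85/129

obs 1: x=1 → posterior Beta(7/2, 12/5)
obs 2: x=0 → posterior Beta(7/2, 17/5)
obs 3: x=1 → posterior Beta(9/2, 17/5)
obs 4: x=1 → posterior Beta(11/2, 17/5)
obs 5: x=1 → posterior Beta(13/2, 17/5)
obs 6: x=0 → posterior Beta(13/2, 22/5)
obs 7: x=0 → posterior Beta(13/2, 27/5)
obs 8: x=1 → posterior Beta(15/2, 27/5)
obs 9: x=1 → posterior Beta(17/2, 27/5)
obs 10: x=1 → posterior Beta(19/2, 27/5)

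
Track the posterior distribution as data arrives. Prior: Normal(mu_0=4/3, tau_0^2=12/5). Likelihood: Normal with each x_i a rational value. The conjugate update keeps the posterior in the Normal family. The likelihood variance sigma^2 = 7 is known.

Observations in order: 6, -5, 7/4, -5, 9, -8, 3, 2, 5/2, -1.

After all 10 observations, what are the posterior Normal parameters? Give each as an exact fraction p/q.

mu_0=329/465, tau_0^2=84/155

obs 1: x=6 → posterior Normal(356/141, 84/47)
obs 2: x=-5 → posterior Normal(176/177, 84/59)
obs 3: x=7/4 → posterior Normal(239/213, 84/71)
obs 4: x=-5 → posterior Normal(59/249, 84/83)
obs 5: x=9 → posterior Normal(383/285, 84/95)
obs 6: x=-8 → posterior Normal(95/321, 84/107)
obs 7: x=3 → posterior Normal(29/51, 12/17)
obs 8: x=2 → posterior Normal(275/393, 84/131)
obs 9: x=5/2 → posterior Normal(365/429, 84/143)
obs 10: x=-1 → posterior Normal(329/465, 84/155)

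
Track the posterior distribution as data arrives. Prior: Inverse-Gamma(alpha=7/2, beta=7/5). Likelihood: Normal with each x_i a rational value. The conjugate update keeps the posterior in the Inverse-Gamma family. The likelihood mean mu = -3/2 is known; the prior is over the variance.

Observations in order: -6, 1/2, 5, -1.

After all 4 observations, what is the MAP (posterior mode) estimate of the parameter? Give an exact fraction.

obs 1: x=-6 → posterior Inverse-Gamma(4, 461/40)
obs 2: x=1/2 → posterior Inverse-Gamma(9/2, 541/40)
obs 3: x=5 → posterior Inverse-Gamma(5, 693/20)
obs 4: x=-1 → posterior Inverse-Gamma(11/2, 1391/40)

107/20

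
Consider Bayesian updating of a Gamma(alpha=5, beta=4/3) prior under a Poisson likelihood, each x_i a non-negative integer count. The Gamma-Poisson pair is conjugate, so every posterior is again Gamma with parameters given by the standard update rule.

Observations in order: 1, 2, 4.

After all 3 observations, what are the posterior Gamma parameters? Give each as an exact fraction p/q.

obs 1: x=1 → posterior Gamma(6, 7/3)
obs 2: x=2 → posterior Gamma(8, 10/3)
obs 3: x=4 → posterior Gamma(12, 13/3)

alpha=12, beta=13/3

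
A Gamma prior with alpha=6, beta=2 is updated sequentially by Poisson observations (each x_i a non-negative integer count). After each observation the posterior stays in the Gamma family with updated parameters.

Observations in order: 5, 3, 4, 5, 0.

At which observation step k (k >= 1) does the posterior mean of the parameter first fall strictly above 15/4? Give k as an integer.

obs 1: x=5 → posterior Gamma(11, 3)
obs 2: x=3 → posterior Gamma(14, 4)
obs 3: x=4 → posterior Gamma(18, 5)
obs 4: x=5 → posterior Gamma(23, 6)
obs 5: x=0 → posterior Gamma(23, 7)

k = 4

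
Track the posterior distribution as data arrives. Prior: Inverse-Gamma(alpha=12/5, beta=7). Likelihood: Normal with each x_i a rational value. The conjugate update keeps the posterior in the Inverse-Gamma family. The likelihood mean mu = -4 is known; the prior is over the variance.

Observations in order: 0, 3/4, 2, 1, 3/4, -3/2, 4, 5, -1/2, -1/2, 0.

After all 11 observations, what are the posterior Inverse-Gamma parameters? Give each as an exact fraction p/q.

alpha=79/10, beta=2623/16

obs 1: x=0 → posterior Inverse-Gamma(29/10, 15)
obs 2: x=3/4 → posterior Inverse-Gamma(17/5, 841/32)
obs 3: x=2 → posterior Inverse-Gamma(39/10, 1417/32)
obs 4: x=1 → posterior Inverse-Gamma(22/5, 1817/32)
obs 5: x=3/4 → posterior Inverse-Gamma(49/10, 1089/16)
obs 6: x=-3/2 → posterior Inverse-Gamma(27/5, 1139/16)
obs 7: x=4 → posterior Inverse-Gamma(59/10, 1651/16)
obs 8: x=5 → posterior Inverse-Gamma(32/5, 2299/16)
obs 9: x=-1/2 → posterior Inverse-Gamma(69/10, 2397/16)
obs 10: x=-1/2 → posterior Inverse-Gamma(37/5, 2495/16)
obs 11: x=0 → posterior Inverse-Gamma(79/10, 2623/16)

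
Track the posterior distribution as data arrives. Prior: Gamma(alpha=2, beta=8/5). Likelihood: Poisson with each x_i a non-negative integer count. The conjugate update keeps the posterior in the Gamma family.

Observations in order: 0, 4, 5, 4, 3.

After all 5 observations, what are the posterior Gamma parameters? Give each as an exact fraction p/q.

alpha=18, beta=33/5

obs 1: x=0 → posterior Gamma(2, 13/5)
obs 2: x=4 → posterior Gamma(6, 18/5)
obs 3: x=5 → posterior Gamma(11, 23/5)
obs 4: x=4 → posterior Gamma(15, 28/5)
obs 5: x=3 → posterior Gamma(18, 33/5)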